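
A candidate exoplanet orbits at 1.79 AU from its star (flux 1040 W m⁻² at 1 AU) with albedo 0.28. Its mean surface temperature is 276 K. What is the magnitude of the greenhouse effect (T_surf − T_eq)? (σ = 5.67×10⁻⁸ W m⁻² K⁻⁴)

S = 1040/1.79² = 324.6 W m⁻².
T_eq = [S(1−A)/(4σ)]^(1/4) = [324.6×0.72/(4×5.67×10⁻⁸)]^(1/4) = 179.2 K.
ΔT = T_surf − T_eq = 276 − 179.2.

ΔT ≈ 96.8 K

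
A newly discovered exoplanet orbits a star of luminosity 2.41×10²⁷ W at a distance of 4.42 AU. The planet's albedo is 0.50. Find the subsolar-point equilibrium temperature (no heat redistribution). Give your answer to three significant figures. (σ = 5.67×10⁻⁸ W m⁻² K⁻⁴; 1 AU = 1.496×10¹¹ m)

T_ss ≈ 249 K

d = 4.42 AU = 6.61×10¹¹ m.
Flux: S = L/(4πd²) = 2.41×10²⁷/(4π×(6.61×10¹¹)²) = 439 W m⁻².
At the subsolar point the surface absorbs S(1−A) and emits σT⁴ per unit area — no factor of 4, since only the local patch is in balance.
T = [439 × 0.50 / 5.67×10⁻⁸]^(1/4) = (3.87×10⁹)^(1/4) = 249 K.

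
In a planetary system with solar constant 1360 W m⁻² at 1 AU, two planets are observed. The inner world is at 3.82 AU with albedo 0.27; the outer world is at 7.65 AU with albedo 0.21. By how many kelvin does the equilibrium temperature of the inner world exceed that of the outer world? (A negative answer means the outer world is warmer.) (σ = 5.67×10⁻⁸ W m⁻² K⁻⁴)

T_eq = [S₀(1−A)/(4σd²)]^(1/4), so T ∝ (1−A)^(1/4) / √d.
T₁ = [1360×0.73/(4×5.67×10⁻⁸×3.82²)]^(1/4) = 131.61 K.
T₂ = [1360×0.79/(4×5.67×10⁻⁸×7.65²)]^(1/4) = 94.85 K.

ΔT ≈ 36.8 K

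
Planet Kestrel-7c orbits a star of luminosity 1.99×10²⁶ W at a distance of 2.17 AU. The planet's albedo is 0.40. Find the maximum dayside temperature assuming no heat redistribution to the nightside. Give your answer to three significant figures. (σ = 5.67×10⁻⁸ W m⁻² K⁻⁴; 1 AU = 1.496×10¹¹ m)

d = 2.17 AU = 3.25×10¹¹ m.
Flux: S = L/(4πd²) = 1.99×10²⁶/(4π×(3.25×10¹¹)²) = 150 W m⁻².
With no redistribution each surface element balances locally: S(1−A) = σT⁴.
T = [150 × 0.60 / 5.67×10⁻⁸]^(1/4) = (1.59×10⁹)^(1/4) = 200 K.

T_ss ≈ 200 K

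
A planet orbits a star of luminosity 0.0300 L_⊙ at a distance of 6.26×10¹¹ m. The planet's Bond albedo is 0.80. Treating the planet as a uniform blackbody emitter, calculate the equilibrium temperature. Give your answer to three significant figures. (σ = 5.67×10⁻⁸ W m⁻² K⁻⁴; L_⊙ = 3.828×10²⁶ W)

L = 0.0300 × 3.828×10²⁶ = 1.15×10²⁵ W.
Flux: S = L/(4πd²) = 1.15×10²⁵/(4π×(6.26×10¹¹)²) = 2.33 W m⁻².
Energy balance: absorbed = emitted ⇒ πR²·S(1−A) = 4πR²·σT_eq⁴, so T_eq⁴ = S(1−A)/(4σ).
T_eq = [2.33 × 0.20 / (4 × 5.67×10⁻⁸)]^(1/4) = (2.06×10⁶)^(1/4) = 37.9 K.

T_eq ≈ 37.9 K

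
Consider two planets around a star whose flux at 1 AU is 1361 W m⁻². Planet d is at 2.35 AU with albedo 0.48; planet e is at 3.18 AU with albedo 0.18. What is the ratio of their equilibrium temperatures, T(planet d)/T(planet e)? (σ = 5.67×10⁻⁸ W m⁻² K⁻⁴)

T₁/T₂ ≈ 1.038

T_eq = [S₀(1−A)/(4σd²)]^(1/4), so T ∝ (1−A)^(1/4) / √d.
T₁ = [1361×0.52/(4×5.67×10⁻⁸×2.35²)]^(1/4) = 154.18 K.
T₂ = [1361×0.82/(4×5.67×10⁻⁸×3.18²)]^(1/4) = 148.52 K.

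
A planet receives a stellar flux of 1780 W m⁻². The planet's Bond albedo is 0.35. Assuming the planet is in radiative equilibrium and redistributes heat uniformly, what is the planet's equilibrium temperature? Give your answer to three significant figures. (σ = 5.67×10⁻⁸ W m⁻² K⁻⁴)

T_eq ≈ 267 K

Energy balance: absorbed = emitted ⇒ πR²·S(1−A) = 4πR²·σT_eq⁴, so T_eq⁴ = S(1−A)/(4σ).
T_eq = [1780 × 0.65 / (4 × 5.67×10⁻⁸)]^(1/4) = (5.10×10⁹)^(1/4) = 267 K.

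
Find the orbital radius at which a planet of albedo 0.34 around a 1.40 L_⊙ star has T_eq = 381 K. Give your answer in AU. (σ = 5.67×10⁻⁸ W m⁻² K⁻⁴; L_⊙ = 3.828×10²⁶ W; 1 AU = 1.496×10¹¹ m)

d ≈ 0.513 AU

L = 1.40 × 3.828×10²⁶ = 5.36×10²⁶ W.
From T_eq⁴ = L(1−A)/(16πσd²): d = √[L(1−A)/(16πσT_eq⁴)].
d = √[5.36×10²⁶ × 0.66 / (16π × 5.67×10⁻⁸ × (381)⁴)] = 7.67×10¹⁰ m = 0.513 AU.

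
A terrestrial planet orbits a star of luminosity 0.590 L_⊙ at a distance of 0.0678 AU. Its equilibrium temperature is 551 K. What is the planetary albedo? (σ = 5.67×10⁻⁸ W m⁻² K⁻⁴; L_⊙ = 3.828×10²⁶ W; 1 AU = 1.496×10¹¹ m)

d = 0.0678 AU = 1.01×10¹⁰ m.
L = 0.590 × 3.828×10²⁶ = 2.26×10²⁶ W.
Flux: S = L/(4πd²) = 2.26×10²⁶/(4π×(1.01×10¹⁰)²) = 1.75×10⁵ W m⁻².
From T_eq⁴ = S(1−A)/(4σ): 1−A = 4σT_eq⁴/S.
1−A = 4 × 5.67×10⁻⁸ × (551)⁴ / 1.75×10⁵ = 0.120.

A ≈ 0.88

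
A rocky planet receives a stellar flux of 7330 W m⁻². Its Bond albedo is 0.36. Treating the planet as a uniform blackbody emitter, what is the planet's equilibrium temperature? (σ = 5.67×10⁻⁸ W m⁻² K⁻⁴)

Energy balance: absorbed = emitted ⇒ πR²·S(1−A) = 4πR²·σT_eq⁴, so T_eq⁴ = S(1−A)/(4σ).
T_eq = [7330 × 0.64 / (4 × 5.67×10⁻⁸)]^(1/4) = (2.07×10¹⁰)^(1/4) = 379 K.

T_eq ≈ 379 K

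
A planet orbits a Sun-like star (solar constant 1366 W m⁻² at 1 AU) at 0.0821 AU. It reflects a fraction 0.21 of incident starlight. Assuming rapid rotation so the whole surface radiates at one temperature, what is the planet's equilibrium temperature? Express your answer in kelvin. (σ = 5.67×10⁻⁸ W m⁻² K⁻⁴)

Flux at 0.0821 AU: S = 1366/0.0821² = 2.03×10⁵ W m⁻².
Energy balance: absorbed = emitted ⇒ πR²·S(1−A) = 4πR²·σT_eq⁴, so T_eq⁴ = S(1−A)/(4σ).
T_eq = [2.03×10⁵ × 0.79 / (4 × 5.67×10⁻⁸)]^(1/4) = (7.06×10¹¹)^(1/4) = 917 K.

T_eq ≈ 917 K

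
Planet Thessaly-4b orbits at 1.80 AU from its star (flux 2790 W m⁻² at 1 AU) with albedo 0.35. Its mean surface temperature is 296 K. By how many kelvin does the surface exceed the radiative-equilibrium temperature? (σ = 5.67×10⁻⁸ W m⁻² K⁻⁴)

S = 2790/1.80² = 861.1 W m⁻².
T_eq = [S(1−A)/(4σ)]^(1/4) = [861.1×0.65/(4×5.67×10⁻⁸)]^(1/4) = 222.9 K.
ΔT = T_surf − T_eq = 296 − 222.9.

ΔT ≈ 73.1 K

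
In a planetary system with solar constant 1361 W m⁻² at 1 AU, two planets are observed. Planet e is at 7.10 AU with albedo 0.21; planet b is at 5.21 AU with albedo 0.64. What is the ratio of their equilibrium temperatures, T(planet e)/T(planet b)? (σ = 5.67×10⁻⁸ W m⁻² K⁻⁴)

T₁/T₂ ≈ 1.043

T_eq = [S₀(1−A)/(4σd²)]^(1/4), so T ∝ (1−A)^(1/4) / √d.
T₁ = [1361×0.79/(4×5.67×10⁻⁸×7.10²)]^(1/4) = 98.48 K.
T₂ = [1361×0.36/(4×5.67×10⁻⁸×5.21²)]^(1/4) = 94.45 K.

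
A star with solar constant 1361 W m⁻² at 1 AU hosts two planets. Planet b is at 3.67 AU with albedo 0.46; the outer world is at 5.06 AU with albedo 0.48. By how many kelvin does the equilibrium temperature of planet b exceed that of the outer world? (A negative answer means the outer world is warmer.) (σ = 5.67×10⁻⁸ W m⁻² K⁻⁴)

T_eq = [S₀(1−A)/(4σd²)]^(1/4), so T ∝ (1−A)^(1/4) / √d.
T₁ = [1361×0.54/(4×5.67×10⁻⁸×3.67²)]^(1/4) = 124.54 K.
T₂ = [1361×0.52/(4×5.67×10⁻⁸×5.06²)]^(1/4) = 105.07 K.

ΔT ≈ 19.5 K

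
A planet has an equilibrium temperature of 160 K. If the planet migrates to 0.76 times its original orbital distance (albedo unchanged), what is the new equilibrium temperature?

T_eq ∝ L^(1/4) · d^(−1/2).
T′ = 160 / 0.76^(1/2) = 184 K.

T_eq ≈ 184 K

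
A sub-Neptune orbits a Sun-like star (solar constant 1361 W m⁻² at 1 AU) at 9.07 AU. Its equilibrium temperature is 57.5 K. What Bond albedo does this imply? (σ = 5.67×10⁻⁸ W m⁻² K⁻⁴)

Flux at 9.07 AU: S = 1361/9.07² = 16.5 W m⁻².
From T_eq⁴ = S(1−A)/(4σ): 1−A = 4σT_eq⁴/S.
1−A = 4 × 5.67×10⁻⁸ × (57.5)⁴ / 16.5 = 0.150.

A ≈ 0.85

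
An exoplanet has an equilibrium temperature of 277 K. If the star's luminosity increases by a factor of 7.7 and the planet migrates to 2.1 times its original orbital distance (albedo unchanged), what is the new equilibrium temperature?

T_eq ≈ 318 K

T_eq ∝ L^(1/4) · d^(−1/2).
T′ = 277 × 7.7^(1/4) / 2.1^(1/2) = 318 K.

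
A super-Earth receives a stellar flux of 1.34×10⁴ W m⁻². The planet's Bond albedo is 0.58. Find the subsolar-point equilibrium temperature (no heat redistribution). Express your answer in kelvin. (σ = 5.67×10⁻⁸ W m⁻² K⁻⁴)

At the subsolar point the surface absorbs S(1−A) and emits σT⁴ per unit area — no factor of 4, since only the local patch is in balance.
T = [1.34×10⁴ × 0.42 / 5.67×10⁻⁸]^(1/4) = (9.93×10¹⁰)^(1/4) = 561 K.

T_ss ≈ 561 K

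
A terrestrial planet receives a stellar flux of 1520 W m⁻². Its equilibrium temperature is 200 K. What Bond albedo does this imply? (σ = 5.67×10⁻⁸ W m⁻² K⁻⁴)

From T_eq⁴ = S(1−A)/(4σ): 1−A = 4σT_eq⁴/S.
1−A = 4 × 5.67×10⁻⁸ × (200)⁴ / 1520 = 0.239.

A ≈ 0.76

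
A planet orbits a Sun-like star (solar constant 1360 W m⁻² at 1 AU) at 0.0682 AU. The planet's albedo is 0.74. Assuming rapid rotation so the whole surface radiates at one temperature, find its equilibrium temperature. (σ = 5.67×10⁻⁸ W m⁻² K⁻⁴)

Flux at 0.0682 AU: S = 1360/0.0682² = 2.92×10⁵ W m⁻².
Energy balance: absorbed = emitted ⇒ πR²·S(1−A) = 4πR²·σT_eq⁴, so T_eq⁴ = S(1−A)/(4σ).
T_eq = [2.92×10⁵ × 0.26 / (4 × 5.67×10⁻⁸)]^(1/4) = (3.35×10¹¹)^(1/4) = 761 K.

T_eq ≈ 761 K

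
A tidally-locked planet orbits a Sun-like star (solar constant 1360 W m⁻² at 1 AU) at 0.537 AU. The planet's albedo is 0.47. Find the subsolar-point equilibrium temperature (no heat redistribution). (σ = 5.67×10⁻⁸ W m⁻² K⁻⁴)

T_ss ≈ 458 K

Flux at 0.537 AU: S = 1360/0.537² = 4720 W m⁻².
At the subsolar point the surface absorbs S(1−A) and emits σT⁴ per unit area — no factor of 4, since only the local patch is in balance.
T = [4720 × 0.53 / 5.67×10⁻⁸]^(1/4) = (4.41×10¹⁰)^(1/4) = 458 K.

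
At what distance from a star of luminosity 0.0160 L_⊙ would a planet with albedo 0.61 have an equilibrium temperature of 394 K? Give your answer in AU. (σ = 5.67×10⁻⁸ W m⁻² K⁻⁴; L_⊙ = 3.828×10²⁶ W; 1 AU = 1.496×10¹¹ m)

d ≈ 0.0394 AU

L = 0.0160 × 3.828×10²⁶ = 6.12×10²⁴ W.
From T_eq⁴ = L(1−A)/(16πσd²): d = √[L(1−A)/(16πσT_eq⁴)].
d = √[6.12×10²⁴ × 0.39 / (16π × 5.67×10⁻⁸ × (394)⁴)] = 5.90×10⁹ m = 0.0394 AU.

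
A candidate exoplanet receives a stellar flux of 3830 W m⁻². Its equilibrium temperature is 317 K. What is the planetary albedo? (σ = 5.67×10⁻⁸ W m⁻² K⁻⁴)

A ≈ 0.40

From T_eq⁴ = S(1−A)/(4σ): 1−A = 4σT_eq⁴/S.
1−A = 4 × 5.67×10⁻⁸ × (317)⁴ / 3830 = 0.598.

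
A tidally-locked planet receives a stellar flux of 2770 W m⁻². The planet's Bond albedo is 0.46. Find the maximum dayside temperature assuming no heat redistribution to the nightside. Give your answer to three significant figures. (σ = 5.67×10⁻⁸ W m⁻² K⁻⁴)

T_ss ≈ 403 K

With no redistribution each surface element balances locally: S(1−A) = σT⁴.
T = [2770 × 0.54 / 5.67×10⁻⁸]^(1/4) = (2.64×10¹⁰)^(1/4) = 403 K.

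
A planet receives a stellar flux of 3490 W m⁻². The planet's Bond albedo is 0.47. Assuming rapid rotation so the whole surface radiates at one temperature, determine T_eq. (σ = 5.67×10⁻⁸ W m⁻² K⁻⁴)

Energy balance: absorbed = emitted ⇒ πR²·S(1−A) = 4πR²·σT_eq⁴, so T_eq⁴ = S(1−A)/(4σ).
T_eq = [3490 × 0.53 / (4 × 5.67×10⁻⁸)]^(1/4) = (8.16×10⁹)^(1/4) = 301 K.

T_eq ≈ 301 K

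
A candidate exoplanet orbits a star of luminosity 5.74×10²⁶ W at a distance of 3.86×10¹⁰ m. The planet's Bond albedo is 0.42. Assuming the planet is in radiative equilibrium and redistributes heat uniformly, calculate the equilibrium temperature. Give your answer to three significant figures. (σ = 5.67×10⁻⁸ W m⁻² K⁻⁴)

Flux: S = L/(4πd²) = 5.74×10²⁶/(4π×(3.86×10¹⁰)²) = 3.07×10⁴ W m⁻².
Energy balance: absorbed = emitted ⇒ πR²·S(1−A) = 4πR²·σT_eq⁴, so T_eq⁴ = S(1−A)/(4σ).
T_eq = [3.07×10⁴ × 0.58 / (4 × 5.67×10⁻⁸)]^(1/4) = (7.84×10¹⁰)^(1/4) = 529 K.

T_eq ≈ 529 K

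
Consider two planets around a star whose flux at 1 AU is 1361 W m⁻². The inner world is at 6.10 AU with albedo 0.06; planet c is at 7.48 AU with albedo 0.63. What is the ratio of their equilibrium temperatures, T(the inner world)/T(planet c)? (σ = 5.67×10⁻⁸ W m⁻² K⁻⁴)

T₁/T₂ ≈ 1.398

T_eq = [S₀(1−A)/(4σd²)]^(1/4), so T ∝ (1−A)^(1/4) / √d.
T₁ = [1361×0.94/(4×5.67×10⁻⁸×6.10²)]^(1/4) = 110.96 K.
T₂ = [1361×0.37/(4×5.67×10⁻⁸×7.48²)]^(1/4) = 79.37 K.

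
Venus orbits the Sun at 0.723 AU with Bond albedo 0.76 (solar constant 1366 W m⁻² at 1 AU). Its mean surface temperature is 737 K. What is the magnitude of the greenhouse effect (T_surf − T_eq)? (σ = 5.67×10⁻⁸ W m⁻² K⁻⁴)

S = 1366/0.723² = 2613 W m⁻².
T_eq = [S(1−A)/(4σ)]^(1/4) = [2613×0.24/(4×5.67×10⁻⁸)]^(1/4) = 229.3 K.
ΔT = T_surf − T_eq = 737 − 229.3.

ΔT ≈ 507.7 K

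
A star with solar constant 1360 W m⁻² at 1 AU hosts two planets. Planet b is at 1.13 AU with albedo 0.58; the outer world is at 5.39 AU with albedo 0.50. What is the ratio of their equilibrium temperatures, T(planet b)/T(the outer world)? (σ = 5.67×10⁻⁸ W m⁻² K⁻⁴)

T₁/T₂ ≈ 2.091

T_eq = [S₀(1−A)/(4σd²)]^(1/4), so T ∝ (1−A)^(1/4) / √d.
T₁ = [1360×0.42/(4×5.67×10⁻⁸×1.13²)]^(1/4) = 210.74 K.
T₂ = [1360×0.50/(4×5.67×10⁻⁸×5.39²)]^(1/4) = 100.79 K.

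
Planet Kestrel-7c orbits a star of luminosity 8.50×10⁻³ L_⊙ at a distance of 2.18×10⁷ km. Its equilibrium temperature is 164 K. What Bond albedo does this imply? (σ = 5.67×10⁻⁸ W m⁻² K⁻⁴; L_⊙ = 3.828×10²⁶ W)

A ≈ 0.70

d = 2.18×10⁷ km = 2.18×10¹⁰ m.
L = 8.50×10⁻³ × 3.828×10²⁶ = 3.25×10²⁴ W.
Flux: S = L/(4πd²) = 3.25×10²⁴/(4π×(2.18×10¹⁰)²) = 545 W m⁻².
From T_eq⁴ = S(1−A)/(4σ): 1−A = 4σT_eq⁴/S.
1−A = 4 × 5.67×10⁻⁸ × (164)⁴ / 545 = 0.301.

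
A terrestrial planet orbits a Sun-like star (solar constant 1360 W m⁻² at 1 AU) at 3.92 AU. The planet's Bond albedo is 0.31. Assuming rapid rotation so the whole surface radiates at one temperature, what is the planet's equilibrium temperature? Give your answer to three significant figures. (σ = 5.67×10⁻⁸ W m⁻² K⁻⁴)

T_eq ≈ 128 K

Flux at 3.92 AU: S = 1360/3.92² = 88.5 W m⁻².
Energy balance: absorbed = emitted ⇒ πR²·S(1−A) = 4πR²·σT_eq⁴, so T_eq⁴ = S(1−A)/(4σ).
T_eq = [88.5 × 0.69 / (4 × 5.67×10⁻⁸)]^(1/4) = (2.69×10⁸)^(1/4) = 128 K.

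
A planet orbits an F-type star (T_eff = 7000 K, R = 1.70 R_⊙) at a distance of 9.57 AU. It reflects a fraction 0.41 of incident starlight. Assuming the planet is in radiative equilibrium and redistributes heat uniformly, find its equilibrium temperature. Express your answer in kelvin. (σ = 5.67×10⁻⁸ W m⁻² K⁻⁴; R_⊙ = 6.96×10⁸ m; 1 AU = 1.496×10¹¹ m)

T_eq ≈ 125 K

R_⋆ = 1.70 × 6.96×10⁸ = 1.18×10⁹ m.
d = 9.57 AU = 1.43×10¹² m.
L = 4πR_⋆²σT_⋆⁴ = 4π(1.18×10⁹)² × 5.67×10⁻⁸ × (7000)⁴ = 2.39×10²⁷ W.
S = L/(4πd²) = 93.0 W m⁻².
Energy balance: absorbed = emitted ⇒ πR²·S(1−A) = 4πR²·σT_eq⁴, so T_eq⁴ = S(1−A)/(4σ).
T_eq = [93.0 × 0.59 / (4 × 5.67×10⁻⁸)]^(1/4) = (2.42×10⁸)^(1/4) = 125 K.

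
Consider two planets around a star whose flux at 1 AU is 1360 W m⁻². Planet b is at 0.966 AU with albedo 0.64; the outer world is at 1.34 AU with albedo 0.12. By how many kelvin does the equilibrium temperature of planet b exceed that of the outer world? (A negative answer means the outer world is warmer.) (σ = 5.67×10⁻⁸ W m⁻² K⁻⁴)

T_eq = [S₀(1−A)/(4σd²)]^(1/4), so T ∝ (1−A)^(1/4) / √d.
T₁ = [1360×0.36/(4×5.67×10⁻⁸×0.966²)]^(1/4) = 219.31 K.
T₂ = [1360×0.88/(4×5.67×10⁻⁸×1.34²)]^(1/4) = 232.83 K.

ΔT ≈ -13.5 K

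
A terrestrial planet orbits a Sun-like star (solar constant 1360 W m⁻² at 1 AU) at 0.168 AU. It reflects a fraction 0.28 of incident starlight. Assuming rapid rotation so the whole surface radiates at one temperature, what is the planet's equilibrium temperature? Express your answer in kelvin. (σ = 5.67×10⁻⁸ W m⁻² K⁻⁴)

T_eq ≈ 625 K

Flux at 0.168 AU: S = 1360/0.168² = 4.82×10⁴ W m⁻².
Energy balance: absorbed = emitted ⇒ πR²·S(1−A) = 4πR²·σT_eq⁴, so T_eq⁴ = S(1−A)/(4σ).
T_eq = [4.82×10⁴ × 0.72 / (4 × 5.67×10⁻⁸)]^(1/4) = (1.53×10¹¹)^(1/4) = 625 K.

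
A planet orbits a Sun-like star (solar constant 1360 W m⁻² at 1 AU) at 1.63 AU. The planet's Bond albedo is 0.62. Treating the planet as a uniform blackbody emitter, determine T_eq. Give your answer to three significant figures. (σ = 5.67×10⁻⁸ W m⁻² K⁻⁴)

Flux at 1.63 AU: S = 1360/1.63² = 512 W m⁻².
Energy balance: absorbed = emitted ⇒ πR²·S(1−A) = 4πR²·σT_eq⁴, so T_eq⁴ = S(1−A)/(4σ).
T_eq = [512 × 0.38 / (4 × 5.67×10⁻⁸)]^(1/4) = (8.58×10⁸)^(1/4) = 171 K.

T_eq ≈ 171 K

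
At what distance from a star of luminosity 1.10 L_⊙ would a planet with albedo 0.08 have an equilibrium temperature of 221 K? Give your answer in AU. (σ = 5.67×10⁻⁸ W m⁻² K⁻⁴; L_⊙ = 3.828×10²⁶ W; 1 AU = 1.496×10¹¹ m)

d ≈ 1.60 AU

L = 1.10 × 3.828×10²⁶ = 4.21×10²⁶ W.
From T_eq⁴ = L(1−A)/(16πσd²): d = √[L(1−A)/(16πσT_eq⁴)].
d = √[4.21×10²⁶ × 0.92 / (16π × 5.67×10⁻⁸ × (221)⁴)] = 2.39×10¹¹ m = 1.60 AU.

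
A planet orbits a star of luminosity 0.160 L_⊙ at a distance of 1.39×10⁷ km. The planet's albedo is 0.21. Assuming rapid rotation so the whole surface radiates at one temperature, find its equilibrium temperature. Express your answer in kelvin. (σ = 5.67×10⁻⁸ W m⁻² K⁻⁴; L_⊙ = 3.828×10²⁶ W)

T_eq ≈ 544 K

d = 1.39×10⁷ km = 1.39×10¹⁰ m.
L = 0.160 × 3.828×10²⁶ = 6.12×10²⁵ W.
Flux: S = L/(4πd²) = 6.12×10²⁵/(4π×(1.39×10¹⁰)²) = 2.52×10⁴ W m⁻².
Energy balance: absorbed = emitted ⇒ πR²·S(1−A) = 4πR²·σT_eq⁴, so T_eq⁴ = S(1−A)/(4σ).
T_eq = [2.52×10⁴ × 0.79 / (4 × 5.67×10⁻⁸)]^(1/4) = (8.79×10¹⁰)^(1/4) = 544 K.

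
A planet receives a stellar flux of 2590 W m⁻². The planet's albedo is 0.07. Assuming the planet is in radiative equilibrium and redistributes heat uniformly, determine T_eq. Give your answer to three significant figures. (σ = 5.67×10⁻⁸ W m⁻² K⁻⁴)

Energy balance: absorbed = emitted ⇒ πR²·S(1−A) = 4πR²·σT_eq⁴, so T_eq⁴ = S(1−A)/(4σ).
T_eq = [2590 × 0.93 / (4 × 5.67×10⁻⁸)]^(1/4) = (1.06×10¹⁰)^(1/4) = 321 K.

T_eq ≈ 321 K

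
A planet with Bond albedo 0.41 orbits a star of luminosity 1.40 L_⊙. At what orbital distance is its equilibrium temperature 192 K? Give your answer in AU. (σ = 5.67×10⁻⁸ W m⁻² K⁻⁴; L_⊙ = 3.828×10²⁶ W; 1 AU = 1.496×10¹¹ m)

L = 1.40 × 3.828×10²⁶ = 5.36×10²⁶ W.
From T_eq⁴ = L(1−A)/(16πσd²): d = √[L(1−A)/(16πσT_eq⁴)].
d = √[5.36×10²⁶ × 0.59 / (16π × 5.67×10⁻⁸ × (192)⁴)] = 2.86×10¹¹ m = 1.91 AU.

d ≈ 1.91 AU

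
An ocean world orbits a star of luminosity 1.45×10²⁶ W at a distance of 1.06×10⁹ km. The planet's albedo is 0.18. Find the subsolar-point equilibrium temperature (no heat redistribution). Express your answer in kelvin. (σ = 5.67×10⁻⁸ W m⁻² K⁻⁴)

d = 1.06×10⁹ km = 1.06×10¹² m.
Flux: S = L/(4πd²) = 1.45×10²⁶/(4π×(1.06×10¹²)²) = 10.3 W m⁻².
At the subsolar point the surface absorbs S(1−A) and emits σT⁴ per unit area — no factor of 4, since only the local patch is in balance.
T = [10.3 × 0.82 / 5.67×10⁻⁸]^(1/4) = (1.49×10⁸)^(1/4) = 110 K.

T_ss ≈ 110 K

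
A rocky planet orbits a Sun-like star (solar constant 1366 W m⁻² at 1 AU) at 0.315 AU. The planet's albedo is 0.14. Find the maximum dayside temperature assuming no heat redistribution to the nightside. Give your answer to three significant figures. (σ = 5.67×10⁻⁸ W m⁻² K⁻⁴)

T_ss ≈ 676 K

Flux at 0.315 AU: S = 1366/0.315² = 1.38×10⁴ W m⁻².
With no redistribution each surface element balances locally: S(1−A) = σT⁴.
T = [1.38×10⁴ × 0.86 / 5.67×10⁻⁸]^(1/4) = (2.09×10¹¹)^(1/4) = 676 K.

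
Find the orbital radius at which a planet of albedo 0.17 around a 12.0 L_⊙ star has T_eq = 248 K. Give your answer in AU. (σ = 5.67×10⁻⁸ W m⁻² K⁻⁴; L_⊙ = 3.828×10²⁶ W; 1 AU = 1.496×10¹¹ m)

d ≈ 3.98 AU

L = 12.0 × 3.828×10²⁶ = 4.59×10²⁷ W.
From T_eq⁴ = L(1−A)/(16πσd²): d = √[L(1−A)/(16πσT_eq⁴)].
d = √[4.59×10²⁷ × 0.83 / (16π × 5.67×10⁻⁸ × (248)⁴)] = 5.95×10¹¹ m = 3.98 AU.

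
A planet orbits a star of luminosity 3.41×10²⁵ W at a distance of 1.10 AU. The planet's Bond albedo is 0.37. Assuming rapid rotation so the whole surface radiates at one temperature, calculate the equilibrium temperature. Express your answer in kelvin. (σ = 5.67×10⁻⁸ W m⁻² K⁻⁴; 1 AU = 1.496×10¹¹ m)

T_eq ≈ 129 K

d = 1.10 AU = 1.65×10¹¹ m.
Flux: S = L/(4πd²) = 3.41×10²⁵/(4π×(1.65×10¹¹)²) = 100 W m⁻².
Energy balance: absorbed = emitted ⇒ πR²·S(1−A) = 4πR²·σT_eq⁴, so T_eq⁴ = S(1−A)/(4σ).
T_eq = [100 × 0.63 / (4 × 5.67×10⁻⁸)]^(1/4) = (2.78×10⁸)^(1/4) = 129 K.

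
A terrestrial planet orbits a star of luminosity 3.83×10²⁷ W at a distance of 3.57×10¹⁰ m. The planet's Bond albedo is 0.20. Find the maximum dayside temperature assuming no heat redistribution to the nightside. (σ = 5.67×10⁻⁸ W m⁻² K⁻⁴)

Flux: S = L/(4πd²) = 3.83×10²⁷/(4π×(3.57×10¹⁰)²) = 2.39×10⁵ W m⁻².
With no redistribution each surface element balances locally: S(1−A) = σT⁴.
T = [2.39×10⁵ × 0.80 / 5.67×10⁻⁸]^(1/4) = (3.37×10¹²)^(1/4) = 1360 K.

T_ss ≈ 1360 K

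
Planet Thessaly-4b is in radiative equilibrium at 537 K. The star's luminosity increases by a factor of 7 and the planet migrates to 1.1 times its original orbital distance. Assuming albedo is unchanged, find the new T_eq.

T_eq ∝ L^(1/4) · d^(−1/2).
T′ = 537 × 7^(1/4) / 1.1^(1/2) = 833 K.

T_eq ≈ 833 K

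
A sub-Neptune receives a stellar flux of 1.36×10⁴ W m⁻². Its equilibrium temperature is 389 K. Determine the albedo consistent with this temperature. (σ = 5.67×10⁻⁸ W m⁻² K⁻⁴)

A ≈ 0.62

From T_eq⁴ = S(1−A)/(4σ): 1−A = 4σT_eq⁴/S.
1−A = 4 × 5.67×10⁻⁸ × (389)⁴ / 1.36×10⁴ = 0.382.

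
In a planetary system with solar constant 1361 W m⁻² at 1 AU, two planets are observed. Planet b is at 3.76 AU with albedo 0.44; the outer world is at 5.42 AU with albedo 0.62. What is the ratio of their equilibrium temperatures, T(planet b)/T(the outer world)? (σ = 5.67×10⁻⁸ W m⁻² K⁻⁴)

T_eq = [S₀(1−A)/(4σd²)]^(1/4), so T ∝ (1−A)^(1/4) / √d.
T₁ = [1361×0.56/(4×5.67×10⁻⁸×3.76²)]^(1/4) = 124.17 K.
T₂ = [1361×0.38/(4×5.67×10⁻⁸×5.42²)]^(1/4) = 93.86 K.

T₁/T₂ ≈ 1.323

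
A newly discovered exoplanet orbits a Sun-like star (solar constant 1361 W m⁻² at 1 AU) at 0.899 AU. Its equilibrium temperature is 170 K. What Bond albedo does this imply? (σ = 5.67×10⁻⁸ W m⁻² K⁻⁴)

Flux at 0.899 AU: S = 1361/0.899² = 1680 W m⁻².
From T_eq⁴ = S(1−A)/(4σ): 1−A = 4σT_eq⁴/S.
1−A = 4 × 5.67×10⁻⁸ × (170)⁴ / 1680 = 0.112.

A ≈ 0.89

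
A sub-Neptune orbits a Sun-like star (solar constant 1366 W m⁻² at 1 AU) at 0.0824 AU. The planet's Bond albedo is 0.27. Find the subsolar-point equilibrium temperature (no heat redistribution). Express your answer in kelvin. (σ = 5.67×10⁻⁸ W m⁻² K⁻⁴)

T_ss ≈ 1270 K

Flux at 0.0824 AU: S = 1366/0.0824² = 2.01×10⁵ W m⁻².
At the subsolar point the surface absorbs S(1−A) and emits σT⁴ per unit area — no factor of 4, since only the local patch is in balance.
T = [2.01×10⁵ × 0.73 / 5.67×10⁻⁸]^(1/4) = (2.59×10¹²)^(1/4) = 1270 K.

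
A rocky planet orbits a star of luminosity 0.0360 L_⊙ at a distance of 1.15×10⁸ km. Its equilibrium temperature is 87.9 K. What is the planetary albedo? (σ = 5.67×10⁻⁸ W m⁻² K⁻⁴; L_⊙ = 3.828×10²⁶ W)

d = 1.15×10⁸ km = 1.15×10¹¹ m.
L = 0.0360 × 3.828×10²⁶ = 1.38×10²⁵ W.
Flux: S = L/(4πd²) = 1.38×10²⁵/(4π×(1.15×10¹¹)²) = 82.9 W m⁻².
From T_eq⁴ = S(1−A)/(4σ): 1−A = 4σT_eq⁴/S.
1−A = 4 × 5.67×10⁻⁸ × (87.9)⁴ / 82.9 = 0.163.

A ≈ 0.84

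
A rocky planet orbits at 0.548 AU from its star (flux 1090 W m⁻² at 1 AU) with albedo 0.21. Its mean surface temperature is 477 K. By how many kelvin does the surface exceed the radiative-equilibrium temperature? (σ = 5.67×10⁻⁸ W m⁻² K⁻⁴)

S = 1090/0.548² = 3630 W m⁻².
T_eq = [S(1−A)/(4σ)]^(1/4) = [3630×0.79/(4×5.67×10⁻⁸)]^(1/4) = 335.3 K.
ΔT = T_surf − T_eq = 477 − 335.3.

ΔT ≈ 141.7 K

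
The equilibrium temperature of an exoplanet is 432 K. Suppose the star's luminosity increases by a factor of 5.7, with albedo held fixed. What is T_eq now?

T_eq ∝ L^(1/4) · d^(−1/2).
T′ = 432 × 5.7^(1/4) = 668 K.

T_eq ≈ 668 K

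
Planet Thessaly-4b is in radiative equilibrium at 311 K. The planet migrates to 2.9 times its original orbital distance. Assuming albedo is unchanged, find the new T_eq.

T_eq ≈ 183 K

T_eq ∝ L^(1/4) · d^(−1/2).
T′ = 311 / 2.9^(1/2) = 183 K.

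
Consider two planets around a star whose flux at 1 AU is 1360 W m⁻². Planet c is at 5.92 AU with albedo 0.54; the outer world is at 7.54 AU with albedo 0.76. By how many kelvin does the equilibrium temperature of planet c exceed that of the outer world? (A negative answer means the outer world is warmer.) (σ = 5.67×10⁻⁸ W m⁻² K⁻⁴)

T_eq = [S₀(1−A)/(4σd²)]^(1/4), so T ∝ (1−A)^(1/4) / √d.
T₁ = [1360×0.46/(4×5.67×10⁻⁸×5.92²)]^(1/4) = 94.19 K.
T₂ = [1360×0.24/(4×5.67×10⁻⁸×7.54²)]^(1/4) = 70.93 K.

ΔT ≈ 23.3 K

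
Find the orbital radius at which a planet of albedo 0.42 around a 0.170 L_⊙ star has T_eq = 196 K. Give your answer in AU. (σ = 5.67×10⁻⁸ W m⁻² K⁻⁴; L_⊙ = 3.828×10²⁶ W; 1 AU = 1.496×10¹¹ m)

L = 0.170 × 3.828×10²⁶ = 6.51×10²⁵ W.
From T_eq⁴ = L(1−A)/(16πσd²): d = √[L(1−A)/(16πσT_eq⁴)].
d = √[6.51×10²⁵ × 0.58 / (16π × 5.67×10⁻⁸ × (196)⁴)] = 9.47×10¹⁰ m = 0.633 AU.

d ≈ 0.633 AU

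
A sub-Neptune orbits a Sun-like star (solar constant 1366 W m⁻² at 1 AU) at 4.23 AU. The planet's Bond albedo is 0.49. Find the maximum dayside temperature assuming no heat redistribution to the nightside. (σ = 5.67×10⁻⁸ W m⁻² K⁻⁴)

Flux at 4.23 AU: S = 1366/4.23² = 76.3 W m⁻².
With no redistribution each surface element balances locally: S(1−A) = σT⁴.
T = [76.3 × 0.51 / 5.67×10⁻⁸]^(1/4) = (6.87×10⁸)^(1/4) = 162 K.

T_ss ≈ 162 K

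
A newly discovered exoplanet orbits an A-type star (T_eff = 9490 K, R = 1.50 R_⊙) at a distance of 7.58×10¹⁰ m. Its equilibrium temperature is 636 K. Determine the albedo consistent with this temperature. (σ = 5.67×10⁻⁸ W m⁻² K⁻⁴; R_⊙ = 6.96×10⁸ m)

R_⋆ = 1.50 × 6.96×10⁸ = 1.04×10⁹ m.
L = 4πR_⋆²σT_⋆⁴ = 4π(1.04×10⁹)² × 5.67×10⁻⁸ × (9490)⁴ = 6.30×10²⁷ W.
S = L/(4πd²) = 8.72×10⁴ W m⁻².
From T_eq⁴ = S(1−A)/(4σ): 1−A = 4σT_eq⁴/S.
1−A = 4 × 5.67×10⁻⁸ × (636)⁴ / 8.72×10⁴ = 0.425.

A ≈ 0.57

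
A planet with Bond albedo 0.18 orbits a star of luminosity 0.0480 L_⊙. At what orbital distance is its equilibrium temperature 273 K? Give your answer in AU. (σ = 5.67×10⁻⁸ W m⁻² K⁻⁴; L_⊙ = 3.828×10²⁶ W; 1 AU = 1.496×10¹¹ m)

d ≈ 0.206 AU

L = 0.0480 × 3.828×10²⁶ = 1.84×10²⁵ W.
From T_eq⁴ = L(1−A)/(16πσd²): d = √[L(1−A)/(16πσT_eq⁴)].
d = √[1.84×10²⁵ × 0.82 / (16π × 5.67×10⁻⁸ × (273)⁴)] = 3.09×10¹⁰ m = 0.206 AU.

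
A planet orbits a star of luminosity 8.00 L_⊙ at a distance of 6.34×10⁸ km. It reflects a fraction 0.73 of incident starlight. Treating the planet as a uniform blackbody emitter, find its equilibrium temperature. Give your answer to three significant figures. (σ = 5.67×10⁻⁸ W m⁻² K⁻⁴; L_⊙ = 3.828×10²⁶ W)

d = 6.34×10⁸ km = 6.34×10¹¹ m.
L = 8.00 × 3.828×10²⁶ = 3.06×10²⁷ W.
Flux: S = L/(4πd²) = 3.06×10²⁷/(4π×(6.34×10¹¹)²) = 606 W m⁻².
Energy balance: absorbed = emitted ⇒ πR²·S(1−A) = 4πR²·σT_eq⁴, so T_eq⁴ = S(1−A)/(4σ).
T_eq = [606 × 0.27 / (4 × 5.67×10⁻⁸)]^(1/4) = (7.22×10⁸)^(1/4) = 164 K.

T_eq ≈ 164 K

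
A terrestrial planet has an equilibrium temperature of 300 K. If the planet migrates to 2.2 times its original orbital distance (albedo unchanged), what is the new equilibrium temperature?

T_eq ∝ L^(1/4) · d^(−1/2).
T′ = 300 / 2.2^(1/2) = 202 K.

T_eq ≈ 202 K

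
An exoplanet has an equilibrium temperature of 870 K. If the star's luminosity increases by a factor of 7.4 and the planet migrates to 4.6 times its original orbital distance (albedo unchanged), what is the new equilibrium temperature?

T_eq ∝ L^(1/4) · d^(−1/2).
T′ = 870 × 7.4^(1/4) / 4.6^(1/2) = 669 K.

T_eq ≈ 669 K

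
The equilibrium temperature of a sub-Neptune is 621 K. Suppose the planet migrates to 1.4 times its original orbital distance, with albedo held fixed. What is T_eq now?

T_eq ∝ L^(1/4) · d^(−1/2).
T′ = 621 / 1.4^(1/2) = 525 K.

T_eq ≈ 525 K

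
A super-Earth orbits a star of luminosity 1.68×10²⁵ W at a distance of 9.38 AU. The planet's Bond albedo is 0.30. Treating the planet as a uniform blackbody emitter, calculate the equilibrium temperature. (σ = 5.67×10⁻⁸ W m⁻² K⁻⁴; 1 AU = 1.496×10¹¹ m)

d = 9.38 AU = 1.40×10¹² m.
Flux: S = L/(4πd²) = 1.68×10²⁵/(4π×(1.40×10¹²)²) = 0.679 W m⁻².
Energy balance: absorbed = emitted ⇒ πR²·S(1−A) = 4πR²·σT_eq⁴, so T_eq⁴ = S(1−A)/(4σ).
T_eq = [0.679 × 0.70 / (4 × 5.67×10⁻⁸)]^(1/4) = (2.10×10⁶)^(1/4) = 38.0 K.

T_eq ≈ 38.0 K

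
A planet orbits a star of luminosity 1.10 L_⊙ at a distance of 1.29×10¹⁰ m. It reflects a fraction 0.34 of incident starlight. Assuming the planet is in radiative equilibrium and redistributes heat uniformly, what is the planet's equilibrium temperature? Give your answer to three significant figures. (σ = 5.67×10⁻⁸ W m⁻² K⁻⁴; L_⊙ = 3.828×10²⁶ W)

T_eq ≈ 875 K

L = 1.10 × 3.828×10²⁶ = 4.21×10²⁶ W.
Flux: S = L/(4πd²) = 4.21×10²⁶/(4π×(1.29×10¹⁰)²) = 2.01×10⁵ W m⁻².
Energy balance: absorbed = emitted ⇒ πR²·S(1−A) = 4πR²·σT_eq⁴, so T_eq⁴ = S(1−A)/(4σ).
T_eq = [2.01×10⁵ × 0.66 / (4 × 5.67×10⁻⁸)]^(1/4) = (5.86×10¹¹)^(1/4) = 875 K.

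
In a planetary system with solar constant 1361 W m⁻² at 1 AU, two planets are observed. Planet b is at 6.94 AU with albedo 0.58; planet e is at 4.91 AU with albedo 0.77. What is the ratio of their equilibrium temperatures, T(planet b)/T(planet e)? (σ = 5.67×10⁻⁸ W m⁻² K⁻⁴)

T_eq = [S₀(1−A)/(4σd²)]^(1/4), so T ∝ (1−A)^(1/4) / √d.
T₁ = [1361×0.42/(4×5.67×10⁻⁸×6.94²)]^(1/4) = 85.05 K.
T₂ = [1361×0.23/(4×5.67×10⁻⁸×4.91²)]^(1/4) = 86.99 K.

T₁/T₂ ≈ 0.978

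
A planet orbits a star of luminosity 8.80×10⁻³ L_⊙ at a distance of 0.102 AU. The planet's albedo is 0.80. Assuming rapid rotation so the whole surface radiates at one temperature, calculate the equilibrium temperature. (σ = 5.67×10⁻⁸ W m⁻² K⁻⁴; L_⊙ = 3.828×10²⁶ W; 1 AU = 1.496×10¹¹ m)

d = 0.102 AU = 1.53×10¹⁰ m.
L = 8.80×10⁻³ × 3.828×10²⁶ = 3.37×10²⁴ W.
Flux: S = L/(4πd²) = 3.37×10²⁴/(4π×(1.53×10¹⁰)²) = 1150 W m⁻².
Energy balance: absorbed = emitted ⇒ πR²·S(1−A) = 4πR²·σT_eq⁴, so T_eq⁴ = S(1−A)/(4σ).
T_eq = [1150 × 0.20 / (4 × 5.67×10⁻⁸)]^(1/4) = (1.02×10⁹)^(1/4) = 179 K.

T_eq ≈ 179 K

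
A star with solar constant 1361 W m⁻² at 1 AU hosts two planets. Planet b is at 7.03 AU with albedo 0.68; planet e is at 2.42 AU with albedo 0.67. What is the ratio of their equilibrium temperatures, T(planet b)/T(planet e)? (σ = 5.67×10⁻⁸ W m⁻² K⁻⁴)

T_eq = [S₀(1−A)/(4σd²)]^(1/4), so T ∝ (1−A)^(1/4) / √d.
T₁ = [1361×0.32/(4×5.67×10⁻⁸×7.03²)]^(1/4) = 78.95 K.
T₂ = [1361×0.33/(4×5.67×10⁻⁸×2.42²)]^(1/4) = 135.60 K.

T₁/T₂ ≈ 0.582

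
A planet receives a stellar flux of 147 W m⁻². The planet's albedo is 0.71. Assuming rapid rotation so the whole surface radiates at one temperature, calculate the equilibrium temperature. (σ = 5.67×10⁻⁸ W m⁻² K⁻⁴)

Energy balance: absorbed = emitted ⇒ πR²·S(1−A) = 4πR²·σT_eq⁴, so T_eq⁴ = S(1−A)/(4σ).
T_eq = [147 × 0.29 / (4 × 5.67×10⁻⁸)]^(1/4) = (1.88×10⁸)^(1/4) = 117 K.

T_eq ≈ 117 K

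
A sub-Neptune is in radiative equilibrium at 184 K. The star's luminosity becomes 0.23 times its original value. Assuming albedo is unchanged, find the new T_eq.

T_eq ∝ L^(1/4) · d^(−1/2).
T′ = 184 × 0.23^(1/4) = 127 K.

T_eq ≈ 127 K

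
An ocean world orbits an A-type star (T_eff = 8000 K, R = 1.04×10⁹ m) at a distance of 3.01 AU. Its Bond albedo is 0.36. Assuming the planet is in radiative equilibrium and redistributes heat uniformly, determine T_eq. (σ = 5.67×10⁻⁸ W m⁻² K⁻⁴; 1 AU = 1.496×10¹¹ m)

T_eq ≈ 243 K

d = 3.01 AU = 4.50×10¹¹ m.
L = 4πR_⋆²σT_⋆⁴ = 4π(1.04×10⁹)² × 5.67×10⁻⁸ × (8000)⁴ = 3.16×10²⁷ W.
S = L/(4πd²) = 1240 W m⁻².
Energy balance: absorbed = emitted ⇒ πR²·S(1−A) = 4πR²·σT_eq⁴, so T_eq⁴ = S(1−A)/(4σ).
T_eq = [1240 × 0.64 / (4 × 5.67×10⁻⁸)]^(1/4) = (3.50×10⁹)^(1/4) = 243 K.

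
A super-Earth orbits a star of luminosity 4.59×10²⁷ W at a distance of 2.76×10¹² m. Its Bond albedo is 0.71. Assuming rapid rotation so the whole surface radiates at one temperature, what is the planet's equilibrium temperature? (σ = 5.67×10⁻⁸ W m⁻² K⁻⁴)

T_eq ≈ 88.5 K

Flux: S = L/(4πd²) = 4.59×10²⁷/(4π×(2.76×10¹²)²) = 47.9 W m⁻².
Energy balance: absorbed = emitted ⇒ πR²·S(1−A) = 4πR²·σT_eq⁴, so T_eq⁴ = S(1−A)/(4σ).
T_eq = [47.9 × 0.29 / (4 × 5.67×10⁻⁸)]^(1/4) = (6.13×10⁷)^(1/4) = 88.5 K.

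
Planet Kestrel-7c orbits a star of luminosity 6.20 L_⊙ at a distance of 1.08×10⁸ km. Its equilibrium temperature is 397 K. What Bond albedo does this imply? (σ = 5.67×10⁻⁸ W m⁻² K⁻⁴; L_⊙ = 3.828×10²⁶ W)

A ≈ 0.65

d = 1.08×10⁸ km = 1.08×10¹¹ m.
L = 6.20 × 3.828×10²⁶ = 2.37×10²⁷ W.
Flux: S = L/(4πd²) = 2.37×10²⁷/(4π×(1.08×10¹¹)²) = 1.62×10⁴ W m⁻².
From T_eq⁴ = S(1−A)/(4σ): 1−A = 4σT_eq⁴/S.
1−A = 4 × 5.67×10⁻⁸ × (397)⁴ / 1.62×10⁴ = 0.348.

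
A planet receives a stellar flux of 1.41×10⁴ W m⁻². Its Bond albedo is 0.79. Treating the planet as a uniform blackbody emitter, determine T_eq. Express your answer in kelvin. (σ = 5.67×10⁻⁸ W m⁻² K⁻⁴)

T_eq ≈ 338 K

Energy balance: absorbed = emitted ⇒ πR²·S(1−A) = 4πR²·σT_eq⁴, so T_eq⁴ = S(1−A)/(4σ).
T_eq = [1.41×10⁴ × 0.21 / (4 × 5.67×10⁻⁸)]^(1/4) = (1.31×10¹⁰)^(1/4) = 338 K.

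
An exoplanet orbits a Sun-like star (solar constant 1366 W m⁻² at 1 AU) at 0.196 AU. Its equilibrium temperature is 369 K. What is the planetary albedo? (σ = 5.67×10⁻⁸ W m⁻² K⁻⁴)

Flux at 0.196 AU: S = 1366/0.196² = 3.56×10⁴ W m⁻².
From T_eq⁴ = S(1−A)/(4σ): 1−A = 4σT_eq⁴/S.
1−A = 4 × 5.67×10⁻⁸ × (369)⁴ / 3.56×10⁴ = 0.118.

A ≈ 0.88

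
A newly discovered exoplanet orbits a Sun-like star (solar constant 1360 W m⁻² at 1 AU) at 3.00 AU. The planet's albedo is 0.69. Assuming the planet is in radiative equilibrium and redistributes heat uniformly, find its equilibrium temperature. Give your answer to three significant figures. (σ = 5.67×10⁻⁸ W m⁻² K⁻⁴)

Flux at 3.00 AU: S = 1360/3.00² = 151 W m⁻².
Energy balance: absorbed = emitted ⇒ πR²·S(1−A) = 4πR²·σT_eq⁴, so T_eq⁴ = S(1−A)/(4σ).
T_eq = [151 × 0.31 / (4 × 5.67×10⁻⁸)]^(1/4) = (2.07×10⁸)^(1/4) = 120 K.

T_eq ≈ 120 K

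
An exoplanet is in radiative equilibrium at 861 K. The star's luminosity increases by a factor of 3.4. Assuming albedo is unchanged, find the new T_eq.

T_eq ≈ 1170 K

T_eq ∝ L^(1/4) · d^(−1/2).
T′ = 861 × 3.4^(1/4) = 1170 K.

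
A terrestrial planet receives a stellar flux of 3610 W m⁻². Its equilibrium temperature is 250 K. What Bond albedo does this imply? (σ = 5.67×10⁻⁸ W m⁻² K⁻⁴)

A ≈ 0.75

From T_eq⁴ = S(1−A)/(4σ): 1−A = 4σT_eq⁴/S.
1−A = 4 × 5.67×10⁻⁸ × (250)⁴ / 3610 = 0.245.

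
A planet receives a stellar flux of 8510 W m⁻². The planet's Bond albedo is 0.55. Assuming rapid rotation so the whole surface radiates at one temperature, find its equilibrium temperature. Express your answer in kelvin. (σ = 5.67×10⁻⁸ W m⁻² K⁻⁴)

Energy balance: absorbed = emitted ⇒ πR²·S(1−A) = 4πR²·σT_eq⁴, so T_eq⁴ = S(1−A)/(4σ).
T_eq = [8510 × 0.45 / (4 × 5.67×10⁻⁸)]^(1/4) = (1.69×10¹⁰)^(1/4) = 360 K.

T_eq ≈ 360 K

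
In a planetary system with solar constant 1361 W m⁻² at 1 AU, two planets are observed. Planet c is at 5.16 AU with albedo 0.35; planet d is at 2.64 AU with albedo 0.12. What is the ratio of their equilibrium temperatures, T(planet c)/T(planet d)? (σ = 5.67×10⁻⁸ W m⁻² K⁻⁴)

T₁/T₂ ≈ 0.663

T_eq = [S₀(1−A)/(4σd²)]^(1/4), so T ∝ (1−A)^(1/4) / √d.
T₁ = [1361×0.65/(4×5.67×10⁻⁸×5.16²)]^(1/4) = 110.02 K.
T₂ = [1361×0.88/(4×5.67×10⁻⁸×2.64²)]^(1/4) = 165.91 K.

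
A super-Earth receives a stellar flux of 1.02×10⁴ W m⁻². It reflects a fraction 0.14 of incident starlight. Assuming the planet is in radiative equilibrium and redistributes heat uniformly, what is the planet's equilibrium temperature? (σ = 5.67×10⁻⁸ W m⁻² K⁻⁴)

Energy balance: absorbed = emitted ⇒ πR²·S(1−A) = 4πR²·σT_eq⁴, so T_eq⁴ = S(1−A)/(4σ).
T_eq = [1.02×10⁴ × 0.86 / (4 × 5.67×10⁻⁸)]^(1/4) = (3.87×10¹⁰)^(1/4) = 443 K.

T_eq ≈ 443 K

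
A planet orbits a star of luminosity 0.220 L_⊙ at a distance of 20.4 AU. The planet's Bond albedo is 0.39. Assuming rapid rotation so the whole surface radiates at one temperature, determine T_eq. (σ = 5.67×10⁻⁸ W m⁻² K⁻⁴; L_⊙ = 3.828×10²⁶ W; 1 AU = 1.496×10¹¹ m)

T_eq ≈ 37.3 K

d = 20.4 AU = 3.05×10¹² m.
L = 0.220 × 3.828×10²⁶ = 8.42×10²⁵ W.
Flux: S = L/(4πd²) = 8.42×10²⁵/(4π×(3.05×10¹²)²) = 0.720 W m⁻².
Energy balance: absorbed = emitted ⇒ πR²·S(1−A) = 4πR²·σT_eq⁴, so T_eq⁴ = S(1−A)/(4σ).
T_eq = [0.720 × 0.61 / (4 × 5.67×10⁻⁸)]^(1/4) = (1.94×10⁶)^(1/4) = 37.3 K.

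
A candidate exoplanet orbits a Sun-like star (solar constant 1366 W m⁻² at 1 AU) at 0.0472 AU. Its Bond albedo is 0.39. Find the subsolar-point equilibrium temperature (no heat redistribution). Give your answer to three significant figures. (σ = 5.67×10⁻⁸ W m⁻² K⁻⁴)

T_ss ≈ 1600 K

Flux at 0.0472 AU: S = 1366/0.0472² = 6.13×10⁵ W m⁻².
At the subsolar point the surface absorbs S(1−A) and emits σT⁴ per unit area — no factor of 4, since only the local patch is in balance.
T = [6.13×10⁵ × 0.61 / 5.67×10⁻⁸]^(1/4) = (6.60×10¹²)^(1/4) = 1600 K.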